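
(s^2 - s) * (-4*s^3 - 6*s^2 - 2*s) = -4*s^5 - 2*s^4 + 4*s^3 + 2*s^2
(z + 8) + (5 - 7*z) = 13 - 6*z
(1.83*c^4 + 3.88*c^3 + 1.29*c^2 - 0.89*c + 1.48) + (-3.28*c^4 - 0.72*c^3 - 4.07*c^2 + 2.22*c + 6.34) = -1.45*c^4 + 3.16*c^3 - 2.78*c^2 + 1.33*c + 7.82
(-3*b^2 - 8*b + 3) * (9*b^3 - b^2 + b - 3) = -27*b^5 - 69*b^4 + 32*b^3 - 2*b^2 + 27*b - 9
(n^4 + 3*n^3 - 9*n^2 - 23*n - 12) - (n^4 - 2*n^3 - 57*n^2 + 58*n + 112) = 5*n^3 + 48*n^2 - 81*n - 124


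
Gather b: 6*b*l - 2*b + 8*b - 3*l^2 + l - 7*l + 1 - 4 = b*(6*l + 6) - 3*l^2 - 6*l - 3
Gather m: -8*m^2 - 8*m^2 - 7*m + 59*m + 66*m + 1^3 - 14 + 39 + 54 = -16*m^2 + 118*m + 80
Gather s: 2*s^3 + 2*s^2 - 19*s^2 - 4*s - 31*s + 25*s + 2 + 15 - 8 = 2*s^3 - 17*s^2 - 10*s + 9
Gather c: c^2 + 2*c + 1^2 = c^2 + 2*c + 1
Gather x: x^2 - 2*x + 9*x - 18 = x^2 + 7*x - 18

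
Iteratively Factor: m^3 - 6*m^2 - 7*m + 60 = (m - 5)*(m^2 - m - 12) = (m - 5)*(m + 3)*(m - 4)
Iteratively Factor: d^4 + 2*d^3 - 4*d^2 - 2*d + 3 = (d + 3)*(d^3 - d^2 - d + 1) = (d - 1)*(d + 3)*(d^2 - 1) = (d - 1)^2*(d + 3)*(d + 1)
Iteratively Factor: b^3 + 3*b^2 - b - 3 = (b - 1)*(b^2 + 4*b + 3) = (b - 1)*(b + 1)*(b + 3)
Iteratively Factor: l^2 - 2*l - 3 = (l + 1)*(l - 3)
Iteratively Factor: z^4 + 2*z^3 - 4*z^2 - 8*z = (z)*(z^3 + 2*z^2 - 4*z - 8) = z*(z + 2)*(z^2 - 4) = z*(z + 2)^2*(z - 2)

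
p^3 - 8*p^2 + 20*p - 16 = (p - 4)*(p - 2)^2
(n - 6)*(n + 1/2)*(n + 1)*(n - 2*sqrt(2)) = n^4 - 9*n^3/2 - 2*sqrt(2)*n^3 - 17*n^2/2 + 9*sqrt(2)*n^2 - 3*n + 17*sqrt(2)*n + 6*sqrt(2)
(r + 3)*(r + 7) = r^2 + 10*r + 21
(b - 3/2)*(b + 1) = b^2 - b/2 - 3/2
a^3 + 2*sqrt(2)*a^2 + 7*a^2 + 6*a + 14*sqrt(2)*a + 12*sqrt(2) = (a + 1)*(a + 6)*(a + 2*sqrt(2))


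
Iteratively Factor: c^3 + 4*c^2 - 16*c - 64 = (c - 4)*(c^2 + 8*c + 16) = (c - 4)*(c + 4)*(c + 4)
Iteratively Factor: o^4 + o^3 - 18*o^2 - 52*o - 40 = (o + 2)*(o^3 - o^2 - 16*o - 20) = (o + 2)^2*(o^2 - 3*o - 10) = (o - 5)*(o + 2)^2*(o + 2)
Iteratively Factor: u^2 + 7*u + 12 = (u + 3)*(u + 4)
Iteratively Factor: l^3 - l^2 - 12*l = (l + 3)*(l^2 - 4*l) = (l - 4)*(l + 3)*(l)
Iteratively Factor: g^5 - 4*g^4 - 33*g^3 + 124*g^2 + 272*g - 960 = (g + 4)*(g^4 - 8*g^3 - g^2 + 128*g - 240) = (g - 3)*(g + 4)*(g^3 - 5*g^2 - 16*g + 80) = (g - 5)*(g - 3)*(g + 4)*(g^2 - 16) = (g - 5)*(g - 4)*(g - 3)*(g + 4)*(g + 4)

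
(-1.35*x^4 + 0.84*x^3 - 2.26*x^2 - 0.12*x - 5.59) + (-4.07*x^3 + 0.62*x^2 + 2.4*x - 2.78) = -1.35*x^4 - 3.23*x^3 - 1.64*x^2 + 2.28*x - 8.37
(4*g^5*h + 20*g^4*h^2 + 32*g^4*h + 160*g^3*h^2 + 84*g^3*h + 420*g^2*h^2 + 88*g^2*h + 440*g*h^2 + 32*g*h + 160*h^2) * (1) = 4*g^5*h + 20*g^4*h^2 + 32*g^4*h + 160*g^3*h^2 + 84*g^3*h + 420*g^2*h^2 + 88*g^2*h + 440*g*h^2 + 32*g*h + 160*h^2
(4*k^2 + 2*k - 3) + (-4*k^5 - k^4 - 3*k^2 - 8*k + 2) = -4*k^5 - k^4 + k^2 - 6*k - 1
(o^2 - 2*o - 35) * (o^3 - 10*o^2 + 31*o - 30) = o^5 - 12*o^4 + 16*o^3 + 258*o^2 - 1025*o + 1050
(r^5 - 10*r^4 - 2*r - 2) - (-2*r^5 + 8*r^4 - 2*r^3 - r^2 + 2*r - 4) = 3*r^5 - 18*r^4 + 2*r^3 + r^2 - 4*r + 2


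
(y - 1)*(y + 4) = y^2 + 3*y - 4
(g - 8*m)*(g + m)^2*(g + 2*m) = g^4 - 4*g^3*m - 27*g^2*m^2 - 38*g*m^3 - 16*m^4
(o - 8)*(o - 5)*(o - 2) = o^3 - 15*o^2 + 66*o - 80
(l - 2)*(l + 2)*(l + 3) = l^3 + 3*l^2 - 4*l - 12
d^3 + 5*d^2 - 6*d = d*(d - 1)*(d + 6)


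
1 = 1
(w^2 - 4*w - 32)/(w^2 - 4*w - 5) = (-w^2 + 4*w + 32)/(-w^2 + 4*w + 5)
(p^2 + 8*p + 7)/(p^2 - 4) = (p^2 + 8*p + 7)/(p^2 - 4)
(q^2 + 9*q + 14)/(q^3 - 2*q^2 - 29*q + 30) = (q^2 + 9*q + 14)/(q^3 - 2*q^2 - 29*q + 30)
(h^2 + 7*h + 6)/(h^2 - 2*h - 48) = (h + 1)/(h - 8)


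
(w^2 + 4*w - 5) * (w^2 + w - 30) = w^4 + 5*w^3 - 31*w^2 - 125*w + 150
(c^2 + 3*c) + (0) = c^2 + 3*c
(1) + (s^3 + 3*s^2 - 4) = s^3 + 3*s^2 - 3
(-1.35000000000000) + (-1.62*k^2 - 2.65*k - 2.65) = -1.62*k^2 - 2.65*k - 4.0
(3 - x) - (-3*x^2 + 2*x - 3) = 3*x^2 - 3*x + 6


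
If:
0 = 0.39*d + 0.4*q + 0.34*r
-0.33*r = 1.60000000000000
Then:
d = 4.22688422688423 - 1.02564102564103*q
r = -4.85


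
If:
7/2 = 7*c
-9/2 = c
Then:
No Solution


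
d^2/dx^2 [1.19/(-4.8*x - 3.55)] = -54.8352/(4.8*x + 3.55)^3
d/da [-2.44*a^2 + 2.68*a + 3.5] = 2.68 - 4.88*a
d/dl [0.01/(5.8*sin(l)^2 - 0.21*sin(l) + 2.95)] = (0.0021 - 0.116*sin(l))*cos(l)/(5.8*sin(l)^2 - 0.21*sin(l) + 2.95)^2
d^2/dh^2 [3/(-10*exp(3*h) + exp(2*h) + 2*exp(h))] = 6*(4*(-15*exp(2*h) + exp(h) + 1)^2 + (-10*exp(2*h) + exp(h) + 2)*(45*exp(2*h) - 2*exp(h) - 1))*exp(-h)/(-10*exp(2*h) + exp(h) + 2)^3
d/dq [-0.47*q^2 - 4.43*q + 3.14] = -0.94*q - 4.43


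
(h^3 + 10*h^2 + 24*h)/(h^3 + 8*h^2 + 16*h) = (h + 6)/(h + 4)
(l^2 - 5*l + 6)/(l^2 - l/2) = 2*(l^2 - 5*l + 6)/(l*(2*l - 1))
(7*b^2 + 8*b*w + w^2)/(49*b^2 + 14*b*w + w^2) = (b + w)/(7*b + w)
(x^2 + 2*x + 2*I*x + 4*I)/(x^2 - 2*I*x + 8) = (x + 2)/(x - 4*I)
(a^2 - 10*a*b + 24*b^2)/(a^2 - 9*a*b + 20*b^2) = (a - 6*b)/(a - 5*b)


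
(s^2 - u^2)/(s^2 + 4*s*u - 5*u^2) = (s + u)/(s + 5*u)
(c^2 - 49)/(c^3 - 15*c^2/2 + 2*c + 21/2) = 2*(c + 7)/(2*c^2 - c - 3)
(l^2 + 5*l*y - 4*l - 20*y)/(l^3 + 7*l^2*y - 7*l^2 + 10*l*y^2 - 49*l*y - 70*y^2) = (l - 4)/(l^2 + 2*l*y - 7*l - 14*y)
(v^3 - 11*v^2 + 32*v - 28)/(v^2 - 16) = (v^3 - 11*v^2 + 32*v - 28)/(v^2 - 16)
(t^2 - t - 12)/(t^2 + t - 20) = (t + 3)/(t + 5)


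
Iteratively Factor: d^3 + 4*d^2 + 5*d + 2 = (d + 2)*(d^2 + 2*d + 1) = (d + 1)*(d + 2)*(d + 1)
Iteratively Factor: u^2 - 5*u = (u)*(u - 5)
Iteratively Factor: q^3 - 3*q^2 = (q)*(q^2 - 3*q) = q*(q - 3)*(q)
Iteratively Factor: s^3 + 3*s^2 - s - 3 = (s + 3)*(s^2 - 1) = (s + 1)*(s + 3)*(s - 1)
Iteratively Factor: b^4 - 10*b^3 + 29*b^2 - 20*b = (b)*(b^3 - 10*b^2 + 29*b - 20) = b*(b - 1)*(b^2 - 9*b + 20) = b*(b - 5)*(b - 1)*(b - 4)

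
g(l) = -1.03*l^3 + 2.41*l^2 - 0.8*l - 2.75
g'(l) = -3.09*l^2 + 4.82*l - 0.8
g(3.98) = -32.69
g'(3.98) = -30.56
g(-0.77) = -0.23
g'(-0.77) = -6.34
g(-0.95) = 1.07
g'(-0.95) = -8.17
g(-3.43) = 69.91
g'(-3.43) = -53.69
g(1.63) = -2.11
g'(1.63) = -1.15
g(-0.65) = -0.93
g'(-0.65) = -5.24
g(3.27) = -15.61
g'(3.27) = -18.08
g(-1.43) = 6.33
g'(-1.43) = -14.01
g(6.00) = -143.27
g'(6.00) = -83.12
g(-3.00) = 49.15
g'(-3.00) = -43.07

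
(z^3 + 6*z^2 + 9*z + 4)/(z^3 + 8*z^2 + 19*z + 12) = (z + 1)/(z + 3)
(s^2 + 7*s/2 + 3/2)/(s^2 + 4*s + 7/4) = 2*(s + 3)/(2*s + 7)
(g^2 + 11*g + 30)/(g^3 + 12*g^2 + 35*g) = (g + 6)/(g*(g + 7))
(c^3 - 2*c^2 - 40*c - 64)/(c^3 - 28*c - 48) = (c - 8)/(c - 6)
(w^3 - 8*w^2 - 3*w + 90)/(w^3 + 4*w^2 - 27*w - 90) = (w - 6)/(w + 6)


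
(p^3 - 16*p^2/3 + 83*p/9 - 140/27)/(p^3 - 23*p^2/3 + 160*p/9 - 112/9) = (p - 5/3)/(p - 4)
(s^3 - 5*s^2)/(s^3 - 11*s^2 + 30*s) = s/(s - 6)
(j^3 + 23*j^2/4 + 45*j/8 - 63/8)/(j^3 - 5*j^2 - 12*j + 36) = (8*j^2 + 22*j - 21)/(8*(j^2 - 8*j + 12))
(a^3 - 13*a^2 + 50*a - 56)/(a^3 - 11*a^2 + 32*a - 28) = (a - 4)/(a - 2)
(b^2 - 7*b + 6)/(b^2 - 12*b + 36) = (b - 1)/(b - 6)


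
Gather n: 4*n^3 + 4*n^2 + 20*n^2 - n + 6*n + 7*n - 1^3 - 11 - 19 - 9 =4*n^3 + 24*n^2 + 12*n - 40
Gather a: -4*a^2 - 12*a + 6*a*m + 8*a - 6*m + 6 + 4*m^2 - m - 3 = -4*a^2 + a*(6*m - 4) + 4*m^2 - 7*m + 3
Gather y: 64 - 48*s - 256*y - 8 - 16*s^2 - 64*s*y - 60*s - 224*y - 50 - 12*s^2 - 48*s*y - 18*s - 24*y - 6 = -28*s^2 - 126*s + y*(-112*s - 504)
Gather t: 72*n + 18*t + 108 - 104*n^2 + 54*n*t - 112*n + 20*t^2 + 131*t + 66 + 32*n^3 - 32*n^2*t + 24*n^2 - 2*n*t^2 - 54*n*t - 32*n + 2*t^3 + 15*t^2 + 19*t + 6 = 32*n^3 - 80*n^2 - 72*n + 2*t^3 + t^2*(35 - 2*n) + t*(168 - 32*n^2) + 180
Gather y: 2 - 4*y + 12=14 - 4*y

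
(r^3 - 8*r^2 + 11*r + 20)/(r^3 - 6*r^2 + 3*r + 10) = (r - 4)/(r - 2)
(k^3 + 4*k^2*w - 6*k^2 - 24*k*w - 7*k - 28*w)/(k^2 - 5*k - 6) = (k^2 + 4*k*w - 7*k - 28*w)/(k - 6)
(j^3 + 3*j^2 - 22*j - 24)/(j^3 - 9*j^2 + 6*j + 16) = (j^2 + 2*j - 24)/(j^2 - 10*j + 16)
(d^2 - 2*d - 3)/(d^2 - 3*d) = (d + 1)/d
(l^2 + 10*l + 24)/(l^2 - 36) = (l + 4)/(l - 6)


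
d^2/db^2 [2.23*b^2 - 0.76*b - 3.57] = 4.46000000000000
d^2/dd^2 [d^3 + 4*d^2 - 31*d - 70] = 6*d + 8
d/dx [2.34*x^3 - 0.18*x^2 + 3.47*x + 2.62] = 7.02*x^2 - 0.36*x + 3.47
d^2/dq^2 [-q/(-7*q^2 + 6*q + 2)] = 2*(-4*q*(7*q - 3)^2 + 3*(2 - 7*q)*(-7*q^2 + 6*q + 2))/(-7*q^2 + 6*q + 2)^3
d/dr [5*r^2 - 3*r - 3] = 10*r - 3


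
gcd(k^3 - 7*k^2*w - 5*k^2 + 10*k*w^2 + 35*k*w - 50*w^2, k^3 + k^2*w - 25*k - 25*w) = k - 5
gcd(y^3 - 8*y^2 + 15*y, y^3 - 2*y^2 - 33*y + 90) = y^2 - 8*y + 15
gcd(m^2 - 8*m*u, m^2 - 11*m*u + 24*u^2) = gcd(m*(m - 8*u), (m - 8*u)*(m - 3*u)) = -m + 8*u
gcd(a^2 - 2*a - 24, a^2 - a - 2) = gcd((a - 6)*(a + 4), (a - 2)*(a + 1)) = 1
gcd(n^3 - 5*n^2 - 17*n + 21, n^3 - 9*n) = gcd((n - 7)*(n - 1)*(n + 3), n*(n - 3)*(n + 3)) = n + 3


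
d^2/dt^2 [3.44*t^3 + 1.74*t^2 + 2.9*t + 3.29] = 20.64*t + 3.48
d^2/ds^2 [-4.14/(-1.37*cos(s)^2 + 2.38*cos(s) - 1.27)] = (-31.081464*(1 - cos(s)^2)^2 + 40.496652*cos(s)^3 - 10.178604*cos(s)^2 - 93.506868*cos(s) + 63.576324)/(1.37*cos(s)^2 - 2.38*cos(s) + 1.27)^3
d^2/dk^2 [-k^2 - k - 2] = -2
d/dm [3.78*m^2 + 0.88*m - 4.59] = 7.56*m + 0.88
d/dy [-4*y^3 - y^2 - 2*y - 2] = -12*y^2 - 2*y - 2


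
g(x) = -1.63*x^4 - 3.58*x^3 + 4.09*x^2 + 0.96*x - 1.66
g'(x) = -6.52*x^3 - 10.74*x^2 + 8.18*x + 0.96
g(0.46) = -0.77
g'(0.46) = 1.82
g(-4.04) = -136.94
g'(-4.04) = 222.54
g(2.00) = -38.10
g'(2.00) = -77.80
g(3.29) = -272.69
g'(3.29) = -320.56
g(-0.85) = 1.83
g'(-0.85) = -9.75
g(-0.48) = -0.87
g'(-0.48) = -4.72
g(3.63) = -398.54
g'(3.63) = -422.73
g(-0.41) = -1.17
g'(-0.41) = -3.75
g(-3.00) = -3.10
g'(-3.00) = 55.80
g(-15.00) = -69532.06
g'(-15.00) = 19466.76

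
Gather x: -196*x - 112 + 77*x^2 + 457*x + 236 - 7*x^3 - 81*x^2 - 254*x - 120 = -7*x^3 - 4*x^2 + 7*x + 4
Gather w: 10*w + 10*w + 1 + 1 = 20*w + 2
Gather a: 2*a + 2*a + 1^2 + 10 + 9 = 4*a + 20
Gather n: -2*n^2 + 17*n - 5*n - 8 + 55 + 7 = -2*n^2 + 12*n + 54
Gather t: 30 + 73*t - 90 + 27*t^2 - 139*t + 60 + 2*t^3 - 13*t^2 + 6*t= 2*t^3 + 14*t^2 - 60*t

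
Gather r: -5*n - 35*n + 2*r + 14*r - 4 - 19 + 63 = -40*n + 16*r + 40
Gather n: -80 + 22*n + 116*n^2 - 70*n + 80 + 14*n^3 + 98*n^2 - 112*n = 14*n^3 + 214*n^2 - 160*n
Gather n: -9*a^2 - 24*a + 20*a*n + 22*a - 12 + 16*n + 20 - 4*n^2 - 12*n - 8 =-9*a^2 - 2*a - 4*n^2 + n*(20*a + 4)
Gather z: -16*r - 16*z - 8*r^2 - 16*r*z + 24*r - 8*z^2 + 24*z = -8*r^2 + 8*r - 8*z^2 + z*(8 - 16*r)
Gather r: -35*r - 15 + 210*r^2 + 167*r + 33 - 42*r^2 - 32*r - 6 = 168*r^2 + 100*r + 12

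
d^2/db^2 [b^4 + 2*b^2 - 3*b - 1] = 12*b^2 + 4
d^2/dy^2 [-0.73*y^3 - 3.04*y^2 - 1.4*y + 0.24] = -4.38*y - 6.08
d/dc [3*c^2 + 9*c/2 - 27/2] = 6*c + 9/2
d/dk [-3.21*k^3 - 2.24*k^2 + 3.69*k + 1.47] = -9.63*k^2 - 4.48*k + 3.69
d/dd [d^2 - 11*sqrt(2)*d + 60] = 2*d - 11*sqrt(2)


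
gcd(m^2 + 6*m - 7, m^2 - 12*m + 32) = 1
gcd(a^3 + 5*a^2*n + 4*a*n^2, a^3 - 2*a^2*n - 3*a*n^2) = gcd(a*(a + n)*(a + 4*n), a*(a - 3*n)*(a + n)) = a^2 + a*n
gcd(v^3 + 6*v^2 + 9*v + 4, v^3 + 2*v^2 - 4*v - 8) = 1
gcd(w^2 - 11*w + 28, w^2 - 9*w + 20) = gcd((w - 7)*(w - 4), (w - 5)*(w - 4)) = w - 4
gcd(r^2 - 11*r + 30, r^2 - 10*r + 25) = r - 5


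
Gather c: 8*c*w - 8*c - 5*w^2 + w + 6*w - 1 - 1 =c*(8*w - 8) - 5*w^2 + 7*w - 2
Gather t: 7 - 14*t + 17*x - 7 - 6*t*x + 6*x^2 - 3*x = t*(-6*x - 14) + 6*x^2 + 14*x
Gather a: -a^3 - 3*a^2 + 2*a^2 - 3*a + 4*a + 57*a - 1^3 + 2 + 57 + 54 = -a^3 - a^2 + 58*a + 112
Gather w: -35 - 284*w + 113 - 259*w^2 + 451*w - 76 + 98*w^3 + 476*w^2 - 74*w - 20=98*w^3 + 217*w^2 + 93*w - 18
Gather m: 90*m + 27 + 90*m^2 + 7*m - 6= 90*m^2 + 97*m + 21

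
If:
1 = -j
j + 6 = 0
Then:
No Solution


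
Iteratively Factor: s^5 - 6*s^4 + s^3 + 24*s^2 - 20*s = (s - 5)*(s^4 - s^3 - 4*s^2 + 4*s) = (s - 5)*(s - 2)*(s^3 + s^2 - 2*s) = (s - 5)*(s - 2)*(s + 2)*(s^2 - s) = s*(s - 5)*(s - 2)*(s + 2)*(s - 1)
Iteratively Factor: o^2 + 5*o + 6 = (o + 2)*(o + 3)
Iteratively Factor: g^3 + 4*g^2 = (g + 4)*(g^2) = g*(g + 4)*(g)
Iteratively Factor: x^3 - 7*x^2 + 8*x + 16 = (x - 4)*(x^2 - 3*x - 4) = (x - 4)*(x + 1)*(x - 4)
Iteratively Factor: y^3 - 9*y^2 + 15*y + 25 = (y + 1)*(y^2 - 10*y + 25) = (y - 5)*(y + 1)*(y - 5)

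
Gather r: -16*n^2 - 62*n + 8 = -16*n^2 - 62*n + 8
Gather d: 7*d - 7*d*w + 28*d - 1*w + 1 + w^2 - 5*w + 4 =d*(35 - 7*w) + w^2 - 6*w + 5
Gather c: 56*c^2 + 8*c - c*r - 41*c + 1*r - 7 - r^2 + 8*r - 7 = 56*c^2 + c*(-r - 33) - r^2 + 9*r - 14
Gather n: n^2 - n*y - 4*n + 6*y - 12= n^2 + n*(-y - 4) + 6*y - 12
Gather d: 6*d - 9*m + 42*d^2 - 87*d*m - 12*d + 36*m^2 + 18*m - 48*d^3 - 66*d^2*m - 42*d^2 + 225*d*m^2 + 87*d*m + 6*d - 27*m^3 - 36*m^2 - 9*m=-48*d^3 - 66*d^2*m + 225*d*m^2 - 27*m^3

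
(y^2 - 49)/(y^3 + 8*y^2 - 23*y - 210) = (y - 7)/(y^2 + y - 30)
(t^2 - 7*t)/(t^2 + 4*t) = (t - 7)/(t + 4)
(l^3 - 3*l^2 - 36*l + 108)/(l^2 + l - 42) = (l^2 + 3*l - 18)/(l + 7)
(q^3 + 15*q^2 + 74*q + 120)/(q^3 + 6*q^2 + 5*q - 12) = (q^2 + 11*q + 30)/(q^2 + 2*q - 3)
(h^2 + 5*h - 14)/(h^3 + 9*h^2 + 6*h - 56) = 1/(h + 4)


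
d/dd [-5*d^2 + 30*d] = 30 - 10*d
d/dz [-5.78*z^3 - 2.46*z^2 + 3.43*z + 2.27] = -17.34*z^2 - 4.92*z + 3.43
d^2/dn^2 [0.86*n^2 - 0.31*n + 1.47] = 1.72000000000000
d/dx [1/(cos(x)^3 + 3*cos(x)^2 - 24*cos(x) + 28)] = 3*(cos(x) + 4)*sin(x)/((cos(x) - 2)^3*(cos(x) + 7)^2)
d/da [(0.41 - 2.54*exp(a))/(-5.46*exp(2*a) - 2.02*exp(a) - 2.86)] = (-13.8684*exp(2*a) + 4.4772*exp(a) + 8.0926)*exp(a)/(29.8116*exp(4*a) + 22.0584*exp(3*a) + 35.3116*exp(2*a) + 11.5544*exp(a) + 8.1796)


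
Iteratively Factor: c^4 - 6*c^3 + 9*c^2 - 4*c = (c - 1)*(c^3 - 5*c^2 + 4*c) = (c - 1)^2*(c^2 - 4*c) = c*(c - 1)^2*(c - 4)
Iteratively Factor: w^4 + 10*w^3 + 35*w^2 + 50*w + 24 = (w + 2)*(w^3 + 8*w^2 + 19*w + 12) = (w + 2)*(w + 4)*(w^2 + 4*w + 3) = (w + 1)*(w + 2)*(w + 4)*(w + 3)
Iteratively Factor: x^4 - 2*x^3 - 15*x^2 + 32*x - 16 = (x + 4)*(x^3 - 6*x^2 + 9*x - 4) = (x - 1)*(x + 4)*(x^2 - 5*x + 4) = (x - 4)*(x - 1)*(x + 4)*(x - 1)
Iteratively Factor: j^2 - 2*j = (j - 2)*(j)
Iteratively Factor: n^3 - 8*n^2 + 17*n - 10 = (n - 1)*(n^2 - 7*n + 10) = (n - 5)*(n - 1)*(n - 2)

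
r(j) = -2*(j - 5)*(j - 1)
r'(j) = 12 - 4*j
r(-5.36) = -131.78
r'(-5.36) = 33.44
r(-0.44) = -15.67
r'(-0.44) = 13.76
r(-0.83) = -21.34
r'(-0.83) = 15.32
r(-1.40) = -30.72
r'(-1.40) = 17.60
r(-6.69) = -179.79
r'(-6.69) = 38.76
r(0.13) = -8.47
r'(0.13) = 11.48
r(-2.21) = -46.29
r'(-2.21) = 20.84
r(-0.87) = -21.95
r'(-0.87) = 15.48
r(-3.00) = -64.00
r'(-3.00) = 24.00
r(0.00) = -10.00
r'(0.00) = 12.00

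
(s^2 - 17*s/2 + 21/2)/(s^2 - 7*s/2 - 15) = (-2*s^2 + 17*s - 21)/(-2*s^2 + 7*s + 30)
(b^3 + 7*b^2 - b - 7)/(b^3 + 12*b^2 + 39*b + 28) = (b - 1)/(b + 4)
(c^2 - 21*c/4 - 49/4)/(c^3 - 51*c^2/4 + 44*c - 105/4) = (4*c + 7)/(4*c^2 - 23*c + 15)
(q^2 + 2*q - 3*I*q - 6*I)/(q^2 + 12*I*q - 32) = (q^2 + q*(2 - 3*I) - 6*I)/(q^2 + 12*I*q - 32)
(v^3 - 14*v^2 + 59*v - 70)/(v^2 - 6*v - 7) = (v^2 - 7*v + 10)/(v + 1)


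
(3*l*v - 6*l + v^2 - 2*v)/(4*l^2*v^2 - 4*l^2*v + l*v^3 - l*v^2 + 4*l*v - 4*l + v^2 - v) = (3*l*v - 6*l + v^2 - 2*v)/(4*l^2*v^2 - 4*l^2*v + l*v^3 - l*v^2 + 4*l*v - 4*l + v^2 - v)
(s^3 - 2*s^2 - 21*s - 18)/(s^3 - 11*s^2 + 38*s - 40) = (s^3 - 2*s^2 - 21*s - 18)/(s^3 - 11*s^2 + 38*s - 40)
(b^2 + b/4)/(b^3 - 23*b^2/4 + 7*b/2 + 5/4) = b/(b^2 - 6*b + 5)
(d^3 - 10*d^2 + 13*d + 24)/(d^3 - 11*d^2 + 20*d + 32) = (d - 3)/(d - 4)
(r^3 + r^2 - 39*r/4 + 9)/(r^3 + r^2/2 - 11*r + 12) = (r - 3/2)/(r - 2)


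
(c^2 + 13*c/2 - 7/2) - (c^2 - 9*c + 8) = 31*c/2 - 23/2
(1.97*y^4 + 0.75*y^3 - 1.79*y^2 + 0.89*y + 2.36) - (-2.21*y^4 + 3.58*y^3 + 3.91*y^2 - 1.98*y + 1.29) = 4.18*y^4 - 2.83*y^3 - 5.7*y^2 + 2.87*y + 1.07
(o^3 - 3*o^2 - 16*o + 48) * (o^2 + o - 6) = o^5 - 2*o^4 - 25*o^3 + 50*o^2 + 144*o - 288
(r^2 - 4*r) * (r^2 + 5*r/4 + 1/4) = r^4 - 11*r^3/4 - 19*r^2/4 - r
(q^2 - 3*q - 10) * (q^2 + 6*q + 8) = q^4 + 3*q^3 - 20*q^2 - 84*q - 80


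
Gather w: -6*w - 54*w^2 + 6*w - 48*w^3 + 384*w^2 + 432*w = -48*w^3 + 330*w^2 + 432*w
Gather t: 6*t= 6*t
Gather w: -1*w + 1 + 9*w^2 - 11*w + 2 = 9*w^2 - 12*w + 3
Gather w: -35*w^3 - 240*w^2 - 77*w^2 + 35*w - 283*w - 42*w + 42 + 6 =-35*w^3 - 317*w^2 - 290*w + 48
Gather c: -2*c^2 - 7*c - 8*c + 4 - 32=-2*c^2 - 15*c - 28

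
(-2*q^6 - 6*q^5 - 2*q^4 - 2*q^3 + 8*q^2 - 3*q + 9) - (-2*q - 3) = -2*q^6 - 6*q^5 - 2*q^4 - 2*q^3 + 8*q^2 - q + 12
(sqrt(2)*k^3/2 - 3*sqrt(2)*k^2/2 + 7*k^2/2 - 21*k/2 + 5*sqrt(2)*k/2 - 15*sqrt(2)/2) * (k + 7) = sqrt(2)*k^4/2 + 2*sqrt(2)*k^3 + 7*k^3/2 - 8*sqrt(2)*k^2 + 14*k^2 - 147*k/2 + 10*sqrt(2)*k - 105*sqrt(2)/2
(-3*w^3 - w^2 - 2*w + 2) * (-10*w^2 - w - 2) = 30*w^5 + 13*w^4 + 27*w^3 - 16*w^2 + 2*w - 4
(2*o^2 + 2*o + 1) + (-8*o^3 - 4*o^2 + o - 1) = -8*o^3 - 2*o^2 + 3*o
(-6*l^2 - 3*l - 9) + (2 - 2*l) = -6*l^2 - 5*l - 7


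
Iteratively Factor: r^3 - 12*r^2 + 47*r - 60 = (r - 4)*(r^2 - 8*r + 15) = (r - 5)*(r - 4)*(r - 3)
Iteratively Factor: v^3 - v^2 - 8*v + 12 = (v + 3)*(v^2 - 4*v + 4) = (v - 2)*(v + 3)*(v - 2)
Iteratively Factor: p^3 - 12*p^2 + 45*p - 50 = (p - 5)*(p^2 - 7*p + 10) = (p - 5)^2*(p - 2)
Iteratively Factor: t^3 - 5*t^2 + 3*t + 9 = (t - 3)*(t^2 - 2*t - 3) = (t - 3)*(t + 1)*(t - 3)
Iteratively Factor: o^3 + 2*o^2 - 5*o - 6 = (o - 2)*(o^2 + 4*o + 3) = (o - 2)*(o + 3)*(o + 1)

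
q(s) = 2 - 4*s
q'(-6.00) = -4.00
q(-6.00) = 26.00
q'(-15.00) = -4.00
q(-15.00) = 62.00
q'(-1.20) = -4.00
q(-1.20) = 6.80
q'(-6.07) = -4.00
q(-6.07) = 26.28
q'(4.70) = -4.00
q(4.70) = -16.80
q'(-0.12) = -4.00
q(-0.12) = 2.48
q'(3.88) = -4.00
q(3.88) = -13.52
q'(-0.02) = -4.00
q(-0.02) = 2.08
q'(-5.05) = -4.00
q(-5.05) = 22.20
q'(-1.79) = -4.00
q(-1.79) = 9.16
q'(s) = -4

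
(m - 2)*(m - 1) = m^2 - 3*m + 2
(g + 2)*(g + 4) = g^2 + 6*g + 8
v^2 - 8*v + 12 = (v - 6)*(v - 2)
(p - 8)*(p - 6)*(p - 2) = p^3 - 16*p^2 + 76*p - 96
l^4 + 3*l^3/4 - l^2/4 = l^2*(l - 1/4)*(l + 1)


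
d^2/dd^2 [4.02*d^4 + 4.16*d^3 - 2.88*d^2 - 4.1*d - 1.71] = 48.24*d^2 + 24.96*d - 5.76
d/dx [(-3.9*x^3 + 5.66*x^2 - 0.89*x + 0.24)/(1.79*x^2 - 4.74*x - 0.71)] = (-6.981*x^4 + 36.972*x^3 - 16.9283*x^2 - 8.8964*x + 1.7695)/(3.2041*x^4 - 16.9692*x^3 + 19.9258*x^2 + 6.7308*x + 0.5041)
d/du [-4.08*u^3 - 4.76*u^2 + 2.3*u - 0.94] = -12.24*u^2 - 9.52*u + 2.3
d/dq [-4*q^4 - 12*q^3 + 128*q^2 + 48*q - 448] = -16*q^3 - 36*q^2 + 256*q + 48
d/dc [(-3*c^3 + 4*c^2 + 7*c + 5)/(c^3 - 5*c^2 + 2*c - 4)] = (11*c^4 - 26*c^3 + 64*c^2 + 18*c - 38)/(c^6 - 10*c^5 + 29*c^4 - 28*c^3 + 44*c^2 - 16*c + 16)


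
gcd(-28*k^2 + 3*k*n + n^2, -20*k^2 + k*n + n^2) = 4*k - n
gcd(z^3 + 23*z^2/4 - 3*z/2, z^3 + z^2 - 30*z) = z^2 + 6*z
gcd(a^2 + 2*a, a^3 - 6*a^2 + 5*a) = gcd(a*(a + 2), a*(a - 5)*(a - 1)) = a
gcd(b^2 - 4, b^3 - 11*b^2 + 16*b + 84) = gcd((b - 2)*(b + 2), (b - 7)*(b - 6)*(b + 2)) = b + 2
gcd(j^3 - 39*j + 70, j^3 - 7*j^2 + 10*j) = j^2 - 7*j + 10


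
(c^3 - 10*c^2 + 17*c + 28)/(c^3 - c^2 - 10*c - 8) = (c - 7)/(c + 2)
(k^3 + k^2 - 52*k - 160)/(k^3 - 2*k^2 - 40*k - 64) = (k + 5)/(k + 2)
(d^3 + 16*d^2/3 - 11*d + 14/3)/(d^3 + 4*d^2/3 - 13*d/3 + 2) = (d + 7)/(d + 3)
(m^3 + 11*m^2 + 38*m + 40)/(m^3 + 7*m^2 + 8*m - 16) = (m^2 + 7*m + 10)/(m^2 + 3*m - 4)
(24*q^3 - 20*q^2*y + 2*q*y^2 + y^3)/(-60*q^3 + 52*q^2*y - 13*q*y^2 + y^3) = (-12*q^2 + 4*q*y + y^2)/(30*q^2 - 11*q*y + y^2)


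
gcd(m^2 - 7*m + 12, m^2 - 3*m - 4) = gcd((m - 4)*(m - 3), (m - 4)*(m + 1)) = m - 4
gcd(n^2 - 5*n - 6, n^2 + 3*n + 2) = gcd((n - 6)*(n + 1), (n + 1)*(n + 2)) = n + 1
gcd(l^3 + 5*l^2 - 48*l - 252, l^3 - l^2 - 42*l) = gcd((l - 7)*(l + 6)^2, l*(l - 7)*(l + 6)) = l^2 - l - 42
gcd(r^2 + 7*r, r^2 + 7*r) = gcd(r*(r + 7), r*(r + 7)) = r^2 + 7*r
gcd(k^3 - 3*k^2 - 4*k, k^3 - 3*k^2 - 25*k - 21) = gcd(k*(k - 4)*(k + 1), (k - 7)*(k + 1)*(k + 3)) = k + 1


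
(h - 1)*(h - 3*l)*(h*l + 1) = h^3*l - 3*h^2*l^2 - h^2*l + h^2 + 3*h*l^2 - 3*h*l - h + 3*l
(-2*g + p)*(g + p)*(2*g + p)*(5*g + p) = -20*g^4 - 24*g^3*p + g^2*p^2 + 6*g*p^3 + p^4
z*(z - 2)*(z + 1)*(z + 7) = z^4 + 6*z^3 - 9*z^2 - 14*z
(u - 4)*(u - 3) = u^2 - 7*u + 12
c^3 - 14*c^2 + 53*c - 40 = (c - 8)*(c - 5)*(c - 1)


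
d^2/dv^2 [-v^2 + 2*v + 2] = -2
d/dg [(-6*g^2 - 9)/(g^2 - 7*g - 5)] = 3*(14*g^2 + 26*g - 21)/(g^4 - 14*g^3 + 39*g^2 + 70*g + 25)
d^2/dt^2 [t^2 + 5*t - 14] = 2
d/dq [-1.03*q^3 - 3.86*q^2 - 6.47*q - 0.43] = -3.09*q^2 - 7.72*q - 6.47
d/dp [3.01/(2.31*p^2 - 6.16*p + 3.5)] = (18.5416 - 13.9062*p)/(2.31*p^2 - 6.16*p + 3.5)^2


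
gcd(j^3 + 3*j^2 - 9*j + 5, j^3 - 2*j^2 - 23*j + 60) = j + 5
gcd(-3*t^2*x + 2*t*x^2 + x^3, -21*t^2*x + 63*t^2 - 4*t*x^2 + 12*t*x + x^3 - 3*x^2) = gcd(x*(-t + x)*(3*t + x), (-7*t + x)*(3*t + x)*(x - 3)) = 3*t + x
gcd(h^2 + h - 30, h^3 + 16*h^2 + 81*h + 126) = h + 6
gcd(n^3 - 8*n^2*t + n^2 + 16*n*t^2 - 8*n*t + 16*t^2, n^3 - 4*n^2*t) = -n + 4*t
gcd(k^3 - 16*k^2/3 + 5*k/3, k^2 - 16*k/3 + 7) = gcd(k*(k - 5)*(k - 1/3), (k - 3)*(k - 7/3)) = 1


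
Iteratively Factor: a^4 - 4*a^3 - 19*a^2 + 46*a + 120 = (a + 2)*(a^3 - 6*a^2 - 7*a + 60) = (a - 5)*(a + 2)*(a^2 - a - 12) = (a - 5)*(a + 2)*(a + 3)*(a - 4)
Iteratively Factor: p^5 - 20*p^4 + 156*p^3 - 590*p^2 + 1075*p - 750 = (p - 3)*(p^4 - 17*p^3 + 105*p^2 - 275*p + 250) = (p - 3)*(p - 2)*(p^3 - 15*p^2 + 75*p - 125) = (p - 5)*(p - 3)*(p - 2)*(p^2 - 10*p + 25) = (p - 5)^2*(p - 3)*(p - 2)*(p - 5)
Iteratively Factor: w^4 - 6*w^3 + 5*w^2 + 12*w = (w - 4)*(w^3 - 2*w^2 - 3*w) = w*(w - 4)*(w^2 - 2*w - 3) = w*(w - 4)*(w + 1)*(w - 3)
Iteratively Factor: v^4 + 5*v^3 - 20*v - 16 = (v + 4)*(v^3 + v^2 - 4*v - 4) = (v + 1)*(v + 4)*(v^2 - 4) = (v + 1)*(v + 2)*(v + 4)*(v - 2)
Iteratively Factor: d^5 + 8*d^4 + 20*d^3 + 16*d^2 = (d)*(d^4 + 8*d^3 + 20*d^2 + 16*d) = d*(d + 2)*(d^3 + 6*d^2 + 8*d) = d^2*(d + 2)*(d^2 + 6*d + 8) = d^2*(d + 2)^2*(d + 4)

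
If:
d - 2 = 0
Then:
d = 2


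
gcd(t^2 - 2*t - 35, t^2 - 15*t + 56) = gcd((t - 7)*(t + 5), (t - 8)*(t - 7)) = t - 7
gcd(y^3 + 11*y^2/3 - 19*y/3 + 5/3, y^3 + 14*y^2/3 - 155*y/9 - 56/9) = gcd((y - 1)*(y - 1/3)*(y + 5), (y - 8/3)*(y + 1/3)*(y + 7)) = 1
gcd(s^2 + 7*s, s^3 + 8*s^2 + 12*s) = s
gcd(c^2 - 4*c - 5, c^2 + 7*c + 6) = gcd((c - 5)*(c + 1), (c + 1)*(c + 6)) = c + 1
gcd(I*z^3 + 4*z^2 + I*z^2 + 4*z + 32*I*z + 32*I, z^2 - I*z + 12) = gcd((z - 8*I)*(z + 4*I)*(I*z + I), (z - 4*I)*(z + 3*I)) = 1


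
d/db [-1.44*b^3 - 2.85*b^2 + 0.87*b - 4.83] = -4.32*b^2 - 5.7*b + 0.87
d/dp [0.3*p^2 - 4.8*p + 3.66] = 0.6*p - 4.8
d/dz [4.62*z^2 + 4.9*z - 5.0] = 9.24*z + 4.9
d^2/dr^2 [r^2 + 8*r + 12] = 2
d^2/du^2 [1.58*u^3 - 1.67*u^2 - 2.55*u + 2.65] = 9.48*u - 3.34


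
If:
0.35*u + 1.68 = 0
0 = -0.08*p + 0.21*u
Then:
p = -12.60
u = -4.80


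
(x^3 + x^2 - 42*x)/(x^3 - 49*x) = (x - 6)/(x - 7)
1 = 1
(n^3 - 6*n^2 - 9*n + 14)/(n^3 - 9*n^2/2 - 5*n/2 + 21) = 2*(n^2 - 8*n + 7)/(2*n^2 - 13*n + 21)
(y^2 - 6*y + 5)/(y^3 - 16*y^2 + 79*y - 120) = (y - 1)/(y^2 - 11*y + 24)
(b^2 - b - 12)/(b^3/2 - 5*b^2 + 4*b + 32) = 2*(b + 3)/(b^2 - 6*b - 16)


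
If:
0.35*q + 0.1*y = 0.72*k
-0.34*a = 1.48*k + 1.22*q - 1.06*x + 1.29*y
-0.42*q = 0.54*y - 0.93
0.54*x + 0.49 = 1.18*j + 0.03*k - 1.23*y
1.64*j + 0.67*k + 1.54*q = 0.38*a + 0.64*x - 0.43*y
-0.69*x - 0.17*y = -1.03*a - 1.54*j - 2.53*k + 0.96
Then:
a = -9.15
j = 21.78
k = -15.20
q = -40.82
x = -30.40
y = 33.47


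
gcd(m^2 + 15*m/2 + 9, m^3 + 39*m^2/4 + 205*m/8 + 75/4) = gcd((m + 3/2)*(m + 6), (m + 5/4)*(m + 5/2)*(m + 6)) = m + 6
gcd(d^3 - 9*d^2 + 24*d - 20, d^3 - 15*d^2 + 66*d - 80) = d^2 - 7*d + 10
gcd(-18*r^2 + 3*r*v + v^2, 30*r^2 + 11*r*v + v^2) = 6*r + v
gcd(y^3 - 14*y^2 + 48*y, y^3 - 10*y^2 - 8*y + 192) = y^2 - 14*y + 48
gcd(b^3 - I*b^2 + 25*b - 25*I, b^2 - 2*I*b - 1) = b - I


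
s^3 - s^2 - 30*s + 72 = (s - 4)*(s - 3)*(s + 6)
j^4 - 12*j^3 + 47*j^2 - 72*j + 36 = (j - 6)*(j - 3)*(j - 2)*(j - 1)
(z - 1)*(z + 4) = z^2 + 3*z - 4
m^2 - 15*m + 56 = (m - 8)*(m - 7)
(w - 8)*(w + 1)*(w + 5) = w^3 - 2*w^2 - 43*w - 40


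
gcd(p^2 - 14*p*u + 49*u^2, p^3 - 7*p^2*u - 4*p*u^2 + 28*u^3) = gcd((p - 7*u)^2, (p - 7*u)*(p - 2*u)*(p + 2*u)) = p - 7*u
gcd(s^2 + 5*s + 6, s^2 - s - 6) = s + 2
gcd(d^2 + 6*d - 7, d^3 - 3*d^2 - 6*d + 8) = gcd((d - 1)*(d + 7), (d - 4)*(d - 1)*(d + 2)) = d - 1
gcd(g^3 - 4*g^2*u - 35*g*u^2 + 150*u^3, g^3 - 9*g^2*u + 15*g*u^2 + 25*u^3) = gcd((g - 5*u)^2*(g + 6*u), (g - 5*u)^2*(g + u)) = g^2 - 10*g*u + 25*u^2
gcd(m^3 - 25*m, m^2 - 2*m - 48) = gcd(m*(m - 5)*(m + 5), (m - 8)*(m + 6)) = 1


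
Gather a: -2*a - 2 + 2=-2*a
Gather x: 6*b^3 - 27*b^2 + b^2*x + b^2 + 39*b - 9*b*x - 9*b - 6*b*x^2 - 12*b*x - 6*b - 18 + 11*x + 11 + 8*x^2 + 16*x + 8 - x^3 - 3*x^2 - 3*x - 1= 6*b^3 - 26*b^2 + 24*b - x^3 + x^2*(5 - 6*b) + x*(b^2 - 21*b + 24)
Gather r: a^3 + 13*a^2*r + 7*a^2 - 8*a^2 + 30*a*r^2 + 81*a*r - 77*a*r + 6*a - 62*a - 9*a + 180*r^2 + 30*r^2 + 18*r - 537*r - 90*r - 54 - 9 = a^3 - a^2 - 65*a + r^2*(30*a + 210) + r*(13*a^2 + 4*a - 609) - 63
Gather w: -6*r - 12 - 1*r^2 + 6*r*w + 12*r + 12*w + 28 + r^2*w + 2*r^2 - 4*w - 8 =r^2 + 6*r + w*(r^2 + 6*r + 8) + 8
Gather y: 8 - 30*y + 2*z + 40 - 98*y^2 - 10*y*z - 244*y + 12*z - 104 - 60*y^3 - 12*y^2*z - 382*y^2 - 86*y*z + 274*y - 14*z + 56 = -60*y^3 + y^2*(-12*z - 480) - 96*y*z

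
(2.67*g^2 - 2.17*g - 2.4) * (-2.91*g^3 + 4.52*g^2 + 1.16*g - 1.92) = -7.7697*g^5 + 18.3831*g^4 + 0.2728*g^3 - 18.4916*g^2 + 1.3824*g + 4.608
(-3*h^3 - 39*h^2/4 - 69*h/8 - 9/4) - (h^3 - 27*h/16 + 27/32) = -4*h^3 - 39*h^2/4 - 111*h/16 - 99/32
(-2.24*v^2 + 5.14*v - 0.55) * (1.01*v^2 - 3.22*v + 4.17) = -2.2624*v^4 + 12.4042*v^3 - 26.4471*v^2 + 23.2048*v - 2.2935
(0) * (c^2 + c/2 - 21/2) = 0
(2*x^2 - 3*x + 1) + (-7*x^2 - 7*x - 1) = -5*x^2 - 10*x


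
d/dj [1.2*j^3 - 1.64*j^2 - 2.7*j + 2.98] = 3.6*j^2 - 3.28*j - 2.7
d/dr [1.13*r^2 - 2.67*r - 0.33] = 2.26*r - 2.67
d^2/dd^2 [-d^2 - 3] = -2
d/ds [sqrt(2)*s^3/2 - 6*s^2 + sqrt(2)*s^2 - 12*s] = 3*sqrt(2)*s^2/2 - 12*s + 2*sqrt(2)*s - 12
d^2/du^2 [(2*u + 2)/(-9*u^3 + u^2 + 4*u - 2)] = 4*(-(u + 1)*(-27*u^2 + 2*u + 4)^2 + (27*u^2 - 2*u + (u + 1)*(27*u - 1) - 4)*(9*u^3 - u^2 - 4*u + 2))/(9*u^3 - u^2 - 4*u + 2)^3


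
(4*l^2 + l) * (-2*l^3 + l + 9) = -8*l^5 - 2*l^4 + 4*l^3 + 37*l^2 + 9*l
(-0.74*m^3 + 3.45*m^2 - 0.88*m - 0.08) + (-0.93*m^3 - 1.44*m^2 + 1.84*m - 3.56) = -1.67*m^3 + 2.01*m^2 + 0.96*m - 3.64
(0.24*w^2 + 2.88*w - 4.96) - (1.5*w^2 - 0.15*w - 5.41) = -1.26*w^2 + 3.03*w + 0.45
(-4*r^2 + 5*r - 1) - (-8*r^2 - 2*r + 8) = 4*r^2 + 7*r - 9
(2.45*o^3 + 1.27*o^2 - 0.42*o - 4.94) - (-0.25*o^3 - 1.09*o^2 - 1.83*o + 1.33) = 2.7*o^3 + 2.36*o^2 + 1.41*o - 6.27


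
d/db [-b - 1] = -1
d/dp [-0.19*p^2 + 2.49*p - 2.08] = 2.49 - 0.38*p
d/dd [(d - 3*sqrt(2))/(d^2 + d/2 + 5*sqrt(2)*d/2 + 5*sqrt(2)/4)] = 4*(4*d^2 + 2*d + 10*sqrt(2)*d - 2*(d - 3*sqrt(2))*(4*d + 1 + 5*sqrt(2)) + 5*sqrt(2))/(4*d^2 + 2*d + 10*sqrt(2)*d + 5*sqrt(2))^2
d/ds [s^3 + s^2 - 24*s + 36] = 3*s^2 + 2*s - 24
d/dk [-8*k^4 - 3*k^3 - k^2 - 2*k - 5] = -32*k^3 - 9*k^2 - 2*k - 2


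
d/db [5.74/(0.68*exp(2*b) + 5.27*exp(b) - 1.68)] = (-7.8064*exp(b) - 30.2498)*exp(b)/(0.68*exp(2*b) + 5.27*exp(b) - 1.68)^2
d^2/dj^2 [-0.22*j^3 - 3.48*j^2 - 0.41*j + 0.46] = -1.32*j - 6.96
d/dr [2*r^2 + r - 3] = 4*r + 1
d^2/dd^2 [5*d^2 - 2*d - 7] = 10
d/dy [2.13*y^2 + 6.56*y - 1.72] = 4.26*y + 6.56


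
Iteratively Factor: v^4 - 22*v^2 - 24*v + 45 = (v + 3)*(v^3 - 3*v^2 - 13*v + 15) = (v - 1)*(v + 3)*(v^2 - 2*v - 15) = (v - 1)*(v + 3)^2*(v - 5)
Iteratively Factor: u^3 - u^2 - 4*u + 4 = (u + 2)*(u^2 - 3*u + 2) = (u - 1)*(u + 2)*(u - 2)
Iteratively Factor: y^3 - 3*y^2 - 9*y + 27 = (y - 3)*(y^2 - 9) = (y - 3)^2*(y + 3)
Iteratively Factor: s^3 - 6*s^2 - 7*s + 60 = (s + 3)*(s^2 - 9*s + 20) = (s - 5)*(s + 3)*(s - 4)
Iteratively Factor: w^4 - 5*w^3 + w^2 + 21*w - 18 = (w - 3)*(w^3 - 2*w^2 - 5*w + 6) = (w - 3)^2*(w^2 + w - 2) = (w - 3)^2*(w + 2)*(w - 1)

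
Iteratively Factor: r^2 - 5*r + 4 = (r - 1)*(r - 4)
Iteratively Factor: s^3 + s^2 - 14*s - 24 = (s + 3)*(s^2 - 2*s - 8) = (s - 4)*(s + 3)*(s + 2)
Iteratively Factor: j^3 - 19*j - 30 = (j - 5)*(j^2 + 5*j + 6) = (j - 5)*(j + 2)*(j + 3)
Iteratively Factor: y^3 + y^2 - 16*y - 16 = (y + 4)*(y^2 - 3*y - 4) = (y + 1)*(y + 4)*(y - 4)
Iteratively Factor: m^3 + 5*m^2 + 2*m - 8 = (m + 4)*(m^2 + m - 2) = (m + 2)*(m + 4)*(m - 1)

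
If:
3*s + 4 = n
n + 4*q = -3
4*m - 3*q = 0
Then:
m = -9*s/16 - 21/16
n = 3*s + 4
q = -3*s/4 - 7/4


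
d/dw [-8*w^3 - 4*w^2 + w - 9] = -24*w^2 - 8*w + 1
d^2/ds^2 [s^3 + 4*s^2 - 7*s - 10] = 6*s + 8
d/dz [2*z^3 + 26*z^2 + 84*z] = 6*z^2 + 52*z + 84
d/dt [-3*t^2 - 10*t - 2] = -6*t - 10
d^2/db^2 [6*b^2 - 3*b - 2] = 12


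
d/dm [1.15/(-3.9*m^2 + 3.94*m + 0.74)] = (8.97*m - 4.531)/(-3.9*m^2 + 3.94*m + 0.74)^2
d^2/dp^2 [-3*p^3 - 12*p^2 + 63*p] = -18*p - 24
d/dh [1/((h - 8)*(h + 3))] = (5 - 2*h)/(h^4 - 10*h^3 - 23*h^2 + 240*h + 576)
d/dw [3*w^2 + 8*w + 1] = 6*w + 8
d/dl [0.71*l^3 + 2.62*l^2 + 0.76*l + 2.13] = 2.13*l^2 + 5.24*l + 0.76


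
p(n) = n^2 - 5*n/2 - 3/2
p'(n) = 2*n - 5/2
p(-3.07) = 15.60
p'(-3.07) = -8.64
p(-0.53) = 0.11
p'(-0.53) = -3.56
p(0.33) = -2.22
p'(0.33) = -1.84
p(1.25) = -3.06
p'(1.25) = 0.00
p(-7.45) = 72.63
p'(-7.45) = -17.40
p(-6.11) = 51.11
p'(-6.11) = -14.72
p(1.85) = -2.70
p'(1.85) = 1.20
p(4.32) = 6.36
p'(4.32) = 6.14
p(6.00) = 19.50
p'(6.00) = 9.50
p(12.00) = 112.50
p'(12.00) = 21.50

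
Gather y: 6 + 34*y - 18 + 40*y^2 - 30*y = 40*y^2 + 4*y - 12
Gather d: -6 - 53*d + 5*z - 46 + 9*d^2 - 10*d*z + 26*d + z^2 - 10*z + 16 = 9*d^2 + d*(-10*z - 27) + z^2 - 5*z - 36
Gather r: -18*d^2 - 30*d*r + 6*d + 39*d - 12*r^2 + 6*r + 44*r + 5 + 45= -18*d^2 + 45*d - 12*r^2 + r*(50 - 30*d) + 50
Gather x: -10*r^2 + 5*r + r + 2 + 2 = -10*r^2 + 6*r + 4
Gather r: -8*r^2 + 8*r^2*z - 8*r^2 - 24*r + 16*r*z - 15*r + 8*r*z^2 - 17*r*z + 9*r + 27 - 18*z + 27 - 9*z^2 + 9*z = r^2*(8*z - 16) + r*(8*z^2 - z - 30) - 9*z^2 - 9*z + 54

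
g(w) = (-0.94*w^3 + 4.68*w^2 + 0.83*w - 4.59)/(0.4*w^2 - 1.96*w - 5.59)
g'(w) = (1.96 - 0.8*w)*(-0.94*w^3 + 4.68*w^2 + 0.83*w - 4.59)/(0.4*w^2 - 1.96*w - 5.59)^2 + (-2.82*w^2 + 9.36*w + 0.83)/(0.4*w^2 - 1.96*w - 5.59)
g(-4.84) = 15.65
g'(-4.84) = -1.45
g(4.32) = -1.60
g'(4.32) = 1.36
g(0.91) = 0.09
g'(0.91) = -1.01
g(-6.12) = 17.82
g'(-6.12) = -1.87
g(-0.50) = 0.82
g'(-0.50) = 0.58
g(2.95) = -1.83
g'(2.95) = -0.59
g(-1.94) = -64.77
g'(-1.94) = 905.26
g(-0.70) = 0.64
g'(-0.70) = 1.37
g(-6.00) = 17.60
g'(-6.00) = -1.84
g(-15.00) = 36.98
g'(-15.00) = -2.27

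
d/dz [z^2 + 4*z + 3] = 2*z + 4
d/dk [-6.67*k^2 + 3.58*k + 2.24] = 3.58 - 13.34*k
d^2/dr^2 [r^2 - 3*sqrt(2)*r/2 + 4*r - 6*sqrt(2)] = 2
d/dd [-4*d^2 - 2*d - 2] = -8*d - 2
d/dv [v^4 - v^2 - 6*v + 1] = 4*v^3 - 2*v - 6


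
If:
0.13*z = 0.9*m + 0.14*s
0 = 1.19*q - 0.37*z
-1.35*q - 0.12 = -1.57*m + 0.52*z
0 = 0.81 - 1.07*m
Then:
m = 0.76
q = 0.35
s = -3.81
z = 1.14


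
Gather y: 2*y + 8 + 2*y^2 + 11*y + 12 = 2*y^2 + 13*y + 20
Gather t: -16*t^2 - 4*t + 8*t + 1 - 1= -16*t^2 + 4*t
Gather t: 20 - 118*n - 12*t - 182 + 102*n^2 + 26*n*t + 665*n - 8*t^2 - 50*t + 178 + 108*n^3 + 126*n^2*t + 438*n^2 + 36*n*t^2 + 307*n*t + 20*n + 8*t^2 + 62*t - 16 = 108*n^3 + 540*n^2 + 36*n*t^2 + 567*n + t*(126*n^2 + 333*n)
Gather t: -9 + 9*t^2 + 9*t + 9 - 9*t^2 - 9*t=0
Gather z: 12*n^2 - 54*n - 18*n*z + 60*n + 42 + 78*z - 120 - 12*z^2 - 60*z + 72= 12*n^2 + 6*n - 12*z^2 + z*(18 - 18*n) - 6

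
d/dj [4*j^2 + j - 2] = 8*j + 1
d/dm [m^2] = 2*m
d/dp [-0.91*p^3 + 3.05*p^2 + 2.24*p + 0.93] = -2.73*p^2 + 6.1*p + 2.24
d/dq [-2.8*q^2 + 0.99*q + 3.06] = 0.99 - 5.6*q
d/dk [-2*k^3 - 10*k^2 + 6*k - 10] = -6*k^2 - 20*k + 6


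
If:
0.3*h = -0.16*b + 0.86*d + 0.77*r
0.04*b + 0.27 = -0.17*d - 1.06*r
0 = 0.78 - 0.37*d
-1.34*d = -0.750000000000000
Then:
No Solution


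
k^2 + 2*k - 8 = (k - 2)*(k + 4)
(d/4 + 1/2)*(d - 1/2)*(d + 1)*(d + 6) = d^4/4 + 17*d^3/8 + 31*d^2/8 + d/2 - 3/2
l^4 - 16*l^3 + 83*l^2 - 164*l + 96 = (l - 8)*(l - 4)*(l - 3)*(l - 1)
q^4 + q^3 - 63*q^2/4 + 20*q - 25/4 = (q - 5/2)*(q - 1)*(q - 1/2)*(q + 5)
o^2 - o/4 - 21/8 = (o - 7/4)*(o + 3/2)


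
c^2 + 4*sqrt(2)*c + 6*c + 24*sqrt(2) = (c + 6)*(c + 4*sqrt(2))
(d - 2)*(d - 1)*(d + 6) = d^3 + 3*d^2 - 16*d + 12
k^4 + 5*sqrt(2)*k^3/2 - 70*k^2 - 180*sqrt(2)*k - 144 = (k - 6*sqrt(2))*(k + sqrt(2)/2)*(k + 2*sqrt(2))*(k + 6*sqrt(2))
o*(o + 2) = o^2 + 2*o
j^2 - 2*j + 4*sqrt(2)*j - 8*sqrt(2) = (j - 2)*(j + 4*sqrt(2))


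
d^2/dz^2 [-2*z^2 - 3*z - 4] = -4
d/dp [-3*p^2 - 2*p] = -6*p - 2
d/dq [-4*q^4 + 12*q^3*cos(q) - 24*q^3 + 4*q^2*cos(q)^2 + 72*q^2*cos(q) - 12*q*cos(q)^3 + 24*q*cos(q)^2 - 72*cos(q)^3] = -12*q^3*sin(q) - 16*q^3 - 72*q^2*sin(q) - 4*q^2*sin(2*q) + 36*q^2*cos(q) - 72*q^2 + 36*q*sin(q)*cos(q)^2 - 24*q*sin(2*q) + 8*q*cos(q)^2 + 144*q*cos(q) + 216*sin(q)*cos(q)^2 - 12*cos(q)^3 + 24*cos(q)^2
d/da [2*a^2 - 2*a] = 4*a - 2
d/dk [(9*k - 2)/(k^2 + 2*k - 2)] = (-9*k^2 + 4*k - 14)/(k^4 + 4*k^3 - 8*k + 4)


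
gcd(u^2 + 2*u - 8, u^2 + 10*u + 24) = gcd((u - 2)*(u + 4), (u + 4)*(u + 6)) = u + 4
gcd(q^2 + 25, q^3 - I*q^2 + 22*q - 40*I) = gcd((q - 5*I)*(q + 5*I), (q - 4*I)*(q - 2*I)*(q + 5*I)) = q + 5*I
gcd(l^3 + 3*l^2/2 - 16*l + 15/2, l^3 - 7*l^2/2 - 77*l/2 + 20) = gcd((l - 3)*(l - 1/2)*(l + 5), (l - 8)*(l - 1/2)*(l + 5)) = l^2 + 9*l/2 - 5/2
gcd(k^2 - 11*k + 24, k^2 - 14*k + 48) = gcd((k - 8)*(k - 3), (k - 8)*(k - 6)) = k - 8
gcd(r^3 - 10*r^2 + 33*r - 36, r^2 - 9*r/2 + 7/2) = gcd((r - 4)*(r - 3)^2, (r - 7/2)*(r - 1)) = 1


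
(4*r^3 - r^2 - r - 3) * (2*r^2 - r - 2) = 8*r^5 - 6*r^4 - 9*r^3 - 3*r^2 + 5*r + 6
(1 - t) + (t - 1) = 0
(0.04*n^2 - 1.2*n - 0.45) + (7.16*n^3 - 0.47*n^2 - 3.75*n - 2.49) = 7.16*n^3 - 0.43*n^2 - 4.95*n - 2.94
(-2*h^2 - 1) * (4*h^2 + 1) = -8*h^4 - 6*h^2 - 1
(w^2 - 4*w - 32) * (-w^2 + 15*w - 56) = -w^4 + 19*w^3 - 84*w^2 - 256*w + 1792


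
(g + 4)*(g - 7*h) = g^2 - 7*g*h + 4*g - 28*h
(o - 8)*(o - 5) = o^2 - 13*o + 40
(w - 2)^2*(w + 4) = w^3 - 12*w + 16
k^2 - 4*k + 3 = (k - 3)*(k - 1)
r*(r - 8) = r^2 - 8*r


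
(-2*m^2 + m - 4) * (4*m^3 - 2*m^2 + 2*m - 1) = -8*m^5 + 8*m^4 - 22*m^3 + 12*m^2 - 9*m + 4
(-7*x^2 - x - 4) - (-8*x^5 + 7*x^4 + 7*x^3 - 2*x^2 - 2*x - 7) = 8*x^5 - 7*x^4 - 7*x^3 - 5*x^2 + x + 3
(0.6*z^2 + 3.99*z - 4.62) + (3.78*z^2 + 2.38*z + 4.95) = 4.38*z^2 + 6.37*z + 0.33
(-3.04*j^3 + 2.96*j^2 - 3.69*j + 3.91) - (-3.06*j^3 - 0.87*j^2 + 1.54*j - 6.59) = 0.02*j^3 + 3.83*j^2 - 5.23*j + 10.5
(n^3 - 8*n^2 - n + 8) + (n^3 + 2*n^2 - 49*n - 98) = 2*n^3 - 6*n^2 - 50*n - 90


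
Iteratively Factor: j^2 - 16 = (j + 4)*(j - 4)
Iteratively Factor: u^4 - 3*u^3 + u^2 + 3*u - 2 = (u - 1)*(u^3 - 2*u^2 - u + 2) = (u - 2)*(u - 1)*(u^2 - 1) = (u - 2)*(u - 1)*(u + 1)*(u - 1)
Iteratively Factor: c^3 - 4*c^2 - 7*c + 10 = (c - 5)*(c^2 + c - 2) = (c - 5)*(c - 1)*(c + 2)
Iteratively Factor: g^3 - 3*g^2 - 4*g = (g)*(g^2 - 3*g - 4) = g*(g + 1)*(g - 4)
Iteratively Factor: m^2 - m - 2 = (m - 2)*(m + 1)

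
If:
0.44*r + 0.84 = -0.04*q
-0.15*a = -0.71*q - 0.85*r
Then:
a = -46.4*r - 99.4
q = -11.0*r - 21.0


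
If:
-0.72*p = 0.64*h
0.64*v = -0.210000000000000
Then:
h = -1.125*p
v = -0.33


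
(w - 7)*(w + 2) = w^2 - 5*w - 14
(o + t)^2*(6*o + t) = 6*o^3 + 13*o^2*t + 8*o*t^2 + t^3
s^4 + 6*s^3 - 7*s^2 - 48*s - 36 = (s - 3)*(s + 1)*(s + 2)*(s + 6)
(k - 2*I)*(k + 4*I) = k^2 + 2*I*k + 8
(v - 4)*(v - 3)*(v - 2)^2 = v^4 - 11*v^3 + 44*v^2 - 76*v + 48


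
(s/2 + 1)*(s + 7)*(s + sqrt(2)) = s^3/2 + sqrt(2)*s^2/2 + 9*s^2/2 + 9*sqrt(2)*s/2 + 7*s + 7*sqrt(2)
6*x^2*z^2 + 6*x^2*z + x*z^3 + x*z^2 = z*(6*x + z)*(x*z + x)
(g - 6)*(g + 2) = g^2 - 4*g - 12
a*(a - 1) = a^2 - a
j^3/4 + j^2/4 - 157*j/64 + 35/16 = (j/4 + 1)*(j - 7/4)*(j - 5/4)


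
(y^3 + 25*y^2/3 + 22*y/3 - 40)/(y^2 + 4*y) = y + 13/3 - 10/y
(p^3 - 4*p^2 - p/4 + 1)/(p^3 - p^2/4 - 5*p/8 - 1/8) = 2*(2*p^2 - 9*p + 4)/(4*p^2 - 3*p - 1)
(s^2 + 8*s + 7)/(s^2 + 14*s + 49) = (s + 1)/(s + 7)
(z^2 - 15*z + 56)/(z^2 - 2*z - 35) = (z - 8)/(z + 5)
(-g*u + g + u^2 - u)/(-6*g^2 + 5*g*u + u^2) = (u - 1)/(6*g + u)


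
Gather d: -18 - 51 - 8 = -77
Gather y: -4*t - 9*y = -4*t - 9*y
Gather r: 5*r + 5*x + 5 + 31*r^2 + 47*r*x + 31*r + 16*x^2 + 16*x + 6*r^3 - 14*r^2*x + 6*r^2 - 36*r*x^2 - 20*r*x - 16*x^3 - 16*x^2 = 6*r^3 + r^2*(37 - 14*x) + r*(-36*x^2 + 27*x + 36) - 16*x^3 + 21*x + 5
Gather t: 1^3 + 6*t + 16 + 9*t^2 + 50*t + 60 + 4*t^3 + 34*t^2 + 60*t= 4*t^3 + 43*t^2 + 116*t + 77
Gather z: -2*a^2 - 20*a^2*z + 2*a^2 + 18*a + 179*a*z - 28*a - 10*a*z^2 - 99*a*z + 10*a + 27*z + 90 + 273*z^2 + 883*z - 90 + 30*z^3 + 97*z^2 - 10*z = 30*z^3 + z^2*(370 - 10*a) + z*(-20*a^2 + 80*a + 900)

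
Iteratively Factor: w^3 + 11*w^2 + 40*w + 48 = (w + 3)*(w^2 + 8*w + 16) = (w + 3)*(w + 4)*(w + 4)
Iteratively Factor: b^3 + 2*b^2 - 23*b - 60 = (b + 4)*(b^2 - 2*b - 15) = (b - 5)*(b + 4)*(b + 3)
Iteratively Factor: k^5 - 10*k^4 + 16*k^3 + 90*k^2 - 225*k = (k + 3)*(k^4 - 13*k^3 + 55*k^2 - 75*k) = (k - 3)*(k + 3)*(k^3 - 10*k^2 + 25*k) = k*(k - 3)*(k + 3)*(k^2 - 10*k + 25) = k*(k - 5)*(k - 3)*(k + 3)*(k - 5)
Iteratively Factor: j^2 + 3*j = (j + 3)*(j)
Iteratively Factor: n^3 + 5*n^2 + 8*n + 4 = (n + 2)*(n^2 + 3*n + 2) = (n + 2)^2*(n + 1)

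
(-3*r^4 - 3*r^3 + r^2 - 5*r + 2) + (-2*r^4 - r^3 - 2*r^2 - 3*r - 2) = -5*r^4 - 4*r^3 - r^2 - 8*r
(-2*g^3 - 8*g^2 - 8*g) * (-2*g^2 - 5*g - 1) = 4*g^5 + 26*g^4 + 58*g^3 + 48*g^2 + 8*g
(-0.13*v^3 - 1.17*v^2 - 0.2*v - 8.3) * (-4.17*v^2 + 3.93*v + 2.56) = 0.5421*v^5 + 4.368*v^4 - 4.0969*v^3 + 30.8298*v^2 - 33.131*v - 21.248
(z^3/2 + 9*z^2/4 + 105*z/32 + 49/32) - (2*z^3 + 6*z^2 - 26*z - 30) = -3*z^3/2 - 15*z^2/4 + 937*z/32 + 1009/32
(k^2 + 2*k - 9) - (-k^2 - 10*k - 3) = 2*k^2 + 12*k - 6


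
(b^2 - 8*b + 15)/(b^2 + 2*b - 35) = (b - 3)/(b + 7)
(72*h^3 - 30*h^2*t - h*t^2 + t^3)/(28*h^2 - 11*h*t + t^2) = (-18*h^2 + 3*h*t + t^2)/(-7*h + t)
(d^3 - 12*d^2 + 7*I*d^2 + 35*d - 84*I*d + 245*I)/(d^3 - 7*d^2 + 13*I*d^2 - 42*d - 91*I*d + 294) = (d - 5)/(d + 6*I)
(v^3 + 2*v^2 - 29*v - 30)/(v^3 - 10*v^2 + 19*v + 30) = (v + 6)/(v - 6)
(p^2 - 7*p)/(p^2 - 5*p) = (p - 7)/(p - 5)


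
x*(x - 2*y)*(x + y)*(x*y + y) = x^4*y - x^3*y^2 + x^3*y - 2*x^2*y^3 - x^2*y^2 - 2*x*y^3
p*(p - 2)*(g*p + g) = g*p^3 - g*p^2 - 2*g*p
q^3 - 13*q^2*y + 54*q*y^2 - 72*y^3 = (q - 6*y)*(q - 4*y)*(q - 3*y)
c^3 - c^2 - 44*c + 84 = (c - 6)*(c - 2)*(c + 7)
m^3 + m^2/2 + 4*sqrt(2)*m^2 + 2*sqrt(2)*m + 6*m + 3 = (m + 1/2)*(m + sqrt(2))*(m + 3*sqrt(2))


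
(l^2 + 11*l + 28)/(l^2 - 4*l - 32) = (l + 7)/(l - 8)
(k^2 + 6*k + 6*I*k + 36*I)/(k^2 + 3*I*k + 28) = (k^2 + 6*k*(1 + I) + 36*I)/(k^2 + 3*I*k + 28)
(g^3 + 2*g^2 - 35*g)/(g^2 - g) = (g^2 + 2*g - 35)/(g - 1)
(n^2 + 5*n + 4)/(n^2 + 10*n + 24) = (n + 1)/(n + 6)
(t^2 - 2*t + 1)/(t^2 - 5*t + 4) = (t - 1)/(t - 4)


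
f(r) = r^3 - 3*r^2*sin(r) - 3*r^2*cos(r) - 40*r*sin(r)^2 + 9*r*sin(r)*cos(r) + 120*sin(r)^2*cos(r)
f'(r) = 3*r^2*sin(r) - 3*r^2*cos(r) + 3*r^2 - 9*r*sin(r)^2 - 80*r*sin(r)*cos(r) - 6*r*sin(r) + 9*r*cos(r)^2 - 6*r*cos(r) - 120*sin(r)^3 - 40*sin(r)^2 + 240*sin(r)*cos(r)^2 + 9*sin(r)*cos(r)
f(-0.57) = 37.91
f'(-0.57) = -110.87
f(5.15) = 29.87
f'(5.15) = 130.98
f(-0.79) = 61.64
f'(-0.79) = -98.47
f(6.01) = 118.84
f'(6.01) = 57.98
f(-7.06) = -141.11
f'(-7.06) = -413.25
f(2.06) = -112.35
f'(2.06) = 12.21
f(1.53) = -59.37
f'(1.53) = -173.37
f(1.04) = 15.01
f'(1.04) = -94.77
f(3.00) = 41.39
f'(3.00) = 163.08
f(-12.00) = -2205.89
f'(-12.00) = 853.23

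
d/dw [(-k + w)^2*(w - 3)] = (k - w)*(k - 3*w + 6)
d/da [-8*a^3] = -24*a^2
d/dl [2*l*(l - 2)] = 4*l - 4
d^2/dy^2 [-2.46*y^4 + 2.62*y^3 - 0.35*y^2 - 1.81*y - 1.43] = -29.52*y^2 + 15.72*y - 0.7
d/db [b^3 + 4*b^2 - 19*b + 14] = 3*b^2 + 8*b - 19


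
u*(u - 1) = u^2 - u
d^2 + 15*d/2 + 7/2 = (d + 1/2)*(d + 7)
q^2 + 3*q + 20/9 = (q + 4/3)*(q + 5/3)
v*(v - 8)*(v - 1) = v^3 - 9*v^2 + 8*v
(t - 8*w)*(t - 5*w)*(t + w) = t^3 - 12*t^2*w + 27*t*w^2 + 40*w^3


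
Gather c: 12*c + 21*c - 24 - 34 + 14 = 33*c - 44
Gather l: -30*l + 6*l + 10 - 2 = 8 - 24*l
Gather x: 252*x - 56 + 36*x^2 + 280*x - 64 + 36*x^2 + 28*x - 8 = 72*x^2 + 560*x - 128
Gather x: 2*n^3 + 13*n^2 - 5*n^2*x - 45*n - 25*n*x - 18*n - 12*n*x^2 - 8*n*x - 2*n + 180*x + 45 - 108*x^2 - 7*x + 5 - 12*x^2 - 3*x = 2*n^3 + 13*n^2 - 65*n + x^2*(-12*n - 120) + x*(-5*n^2 - 33*n + 170) + 50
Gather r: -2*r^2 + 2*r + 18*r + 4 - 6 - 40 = -2*r^2 + 20*r - 42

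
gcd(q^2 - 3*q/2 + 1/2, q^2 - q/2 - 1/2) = q - 1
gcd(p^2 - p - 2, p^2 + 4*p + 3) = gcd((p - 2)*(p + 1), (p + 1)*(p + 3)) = p + 1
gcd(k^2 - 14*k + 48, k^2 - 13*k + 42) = k - 6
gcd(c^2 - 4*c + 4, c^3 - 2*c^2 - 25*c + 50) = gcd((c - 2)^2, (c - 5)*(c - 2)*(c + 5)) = c - 2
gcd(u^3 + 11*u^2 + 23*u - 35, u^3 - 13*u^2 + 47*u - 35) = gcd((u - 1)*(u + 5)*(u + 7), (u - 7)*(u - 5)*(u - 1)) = u - 1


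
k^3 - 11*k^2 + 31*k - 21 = (k - 7)*(k - 3)*(k - 1)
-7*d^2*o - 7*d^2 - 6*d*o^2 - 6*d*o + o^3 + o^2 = (-7*d + o)*(d + o)*(o + 1)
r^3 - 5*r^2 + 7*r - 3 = (r - 3)*(r - 1)^2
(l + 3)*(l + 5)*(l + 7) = l^3 + 15*l^2 + 71*l + 105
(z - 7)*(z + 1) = z^2 - 6*z - 7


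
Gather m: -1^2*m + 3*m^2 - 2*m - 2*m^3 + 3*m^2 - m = -2*m^3 + 6*m^2 - 4*m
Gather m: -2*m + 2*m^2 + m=2*m^2 - m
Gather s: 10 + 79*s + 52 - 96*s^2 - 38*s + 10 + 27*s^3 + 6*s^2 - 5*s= 27*s^3 - 90*s^2 + 36*s + 72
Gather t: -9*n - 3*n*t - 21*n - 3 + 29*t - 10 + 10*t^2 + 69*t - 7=-30*n + 10*t^2 + t*(98 - 3*n) - 20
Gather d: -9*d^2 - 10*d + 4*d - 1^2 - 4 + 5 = -9*d^2 - 6*d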